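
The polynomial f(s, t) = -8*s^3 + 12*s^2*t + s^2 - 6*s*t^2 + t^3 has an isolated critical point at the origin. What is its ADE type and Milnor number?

Type A_{2}, Milnor number mu = 2.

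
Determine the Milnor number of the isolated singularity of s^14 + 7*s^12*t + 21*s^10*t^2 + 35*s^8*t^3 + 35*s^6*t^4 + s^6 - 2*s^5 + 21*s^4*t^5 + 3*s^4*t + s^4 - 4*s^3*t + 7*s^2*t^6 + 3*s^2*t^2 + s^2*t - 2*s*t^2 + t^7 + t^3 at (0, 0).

8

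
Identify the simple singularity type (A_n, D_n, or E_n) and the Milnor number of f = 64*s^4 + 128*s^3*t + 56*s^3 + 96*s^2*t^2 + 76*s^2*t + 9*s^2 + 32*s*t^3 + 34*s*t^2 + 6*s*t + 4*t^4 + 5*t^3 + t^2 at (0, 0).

The Hessian of f at 0 has rank 1. Corank 1: A-series; mu = 2 gives A_2.

Type A_{2}, Milnor number mu = 2.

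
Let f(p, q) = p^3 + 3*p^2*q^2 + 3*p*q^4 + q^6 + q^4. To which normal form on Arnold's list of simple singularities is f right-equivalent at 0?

The Hessian of f at 0 is [[0, 0], [0, 0]] with rank 0, so corank 2. A Groebner basis of the Jacobian ideal J(f) in C{p,q} is {p^3, p^2*q, p^2/2 + p*q^2, q^3}; counting standard monomials gives mu = 6. Corank 2; j^3 = p^3 is a perfect cube, so E-series; the 4-jet and mu = 6 give E_6.

E_{6}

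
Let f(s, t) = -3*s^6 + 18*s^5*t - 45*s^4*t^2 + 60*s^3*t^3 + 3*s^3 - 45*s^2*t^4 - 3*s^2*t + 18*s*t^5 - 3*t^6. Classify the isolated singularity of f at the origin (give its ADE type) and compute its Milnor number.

Type D_{7}, Milnor number mu = 7.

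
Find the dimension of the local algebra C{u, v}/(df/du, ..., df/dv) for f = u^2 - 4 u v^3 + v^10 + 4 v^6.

9

The Hessian of f at 0 has rank 1. Corank 1: A-series; mu = 9 gives A_9.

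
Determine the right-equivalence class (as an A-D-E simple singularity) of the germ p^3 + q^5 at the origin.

E_{8}

The Hessian of f at 0 is [[0, 0], [0, 0]] with rank 0, so corank 2. A Groebner basis of the Jacobian ideal J(f) in C{p,q} is {q^4, p^2}; counting standard monomials gives mu = 8. Corank 2; j^3 = p^3 is a perfect cube, so E-series; the 5-jet and mu = 8 give E_8.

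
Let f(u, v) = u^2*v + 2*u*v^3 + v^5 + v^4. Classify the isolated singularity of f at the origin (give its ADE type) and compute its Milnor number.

The Hessian of f at 0 has rank 0. Corank 2; j^3 = u^2*v has shape L^2 M (L != M), so D-series; mu = 5 gives D_5.

Type D_5, Milnor number mu = 5.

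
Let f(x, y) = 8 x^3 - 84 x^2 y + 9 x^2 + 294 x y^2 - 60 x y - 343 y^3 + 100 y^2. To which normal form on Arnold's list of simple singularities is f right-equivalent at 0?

The Hessian of f at 0 has rank 1. Corank 1: A-series; mu = 2 gives A_2.

A_2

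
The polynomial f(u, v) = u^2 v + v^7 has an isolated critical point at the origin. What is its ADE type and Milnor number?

Type D_{8}, Milnor number mu = 8.

The Hessian of f at 0 has rank 0. Corank 2; j^3 = u^2*v has shape L^2 M (L != M), so D-series; mu = 8 gives D_8.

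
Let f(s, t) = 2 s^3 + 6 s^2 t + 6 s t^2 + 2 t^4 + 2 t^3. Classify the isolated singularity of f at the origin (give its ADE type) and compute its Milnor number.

Type E_6, Milnor number mu = 6.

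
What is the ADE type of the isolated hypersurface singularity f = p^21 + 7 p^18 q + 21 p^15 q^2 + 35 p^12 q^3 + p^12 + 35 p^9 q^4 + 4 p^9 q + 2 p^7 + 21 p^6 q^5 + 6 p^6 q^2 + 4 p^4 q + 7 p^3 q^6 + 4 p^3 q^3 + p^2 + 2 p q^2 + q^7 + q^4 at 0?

A_{6}

The Hessian of f at 0 has rank 1. Corank 1: A-series; mu = 6 gives A_6.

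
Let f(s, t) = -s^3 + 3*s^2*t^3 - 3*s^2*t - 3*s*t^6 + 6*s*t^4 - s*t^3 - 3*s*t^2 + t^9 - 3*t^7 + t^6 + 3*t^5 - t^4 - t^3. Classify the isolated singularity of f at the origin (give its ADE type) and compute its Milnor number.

The Hessian of f at 0 has rank 0. Corank 2; j^3 = -(s + t)^3 is a perfect cube, so E-series; the 4-jet and mu = 7 give E_7.

Type E_{7}, Milnor number mu = 7.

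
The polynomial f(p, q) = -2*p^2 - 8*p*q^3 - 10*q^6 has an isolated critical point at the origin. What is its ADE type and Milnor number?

The Hessian of f at 0 is [[-4, 0], [0, 0]] with rank 1, so corank 1. A Groebner basis of the Jacobian ideal J(f) in C{p,q} is {p*q^2, p/2 + q^3, p^2}; counting standard monomials gives mu = 5. Corank 1: A-series; mu = 5 gives A_5.

Type A_{5}, Milnor number mu = 5.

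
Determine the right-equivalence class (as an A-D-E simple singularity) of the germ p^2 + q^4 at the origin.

The Hessian of f at 0 has rank 1. Corank 1: A-series; mu = 3 gives A_3.

A_3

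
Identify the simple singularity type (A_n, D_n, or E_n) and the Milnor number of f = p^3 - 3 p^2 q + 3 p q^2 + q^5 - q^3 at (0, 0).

The Hessian of f at 0 has rank 0. Corank 2; j^3 = (p - q)^3 is a perfect cube, so E-series; the 5-jet and mu = 8 give E_8.

Type E_{8}, Milnor number mu = 8.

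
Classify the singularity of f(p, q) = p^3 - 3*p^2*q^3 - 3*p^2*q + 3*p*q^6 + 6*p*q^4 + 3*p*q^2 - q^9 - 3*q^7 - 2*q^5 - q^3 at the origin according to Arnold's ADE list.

E_{8}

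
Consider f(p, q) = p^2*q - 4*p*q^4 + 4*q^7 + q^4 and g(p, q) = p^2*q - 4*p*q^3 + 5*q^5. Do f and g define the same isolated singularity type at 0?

No.

The Hessian of f at 0 is [[0, 0], [0, 0]] with rank 0, so corank 2. A Groebner basis of the Jacobian ideal J(f) in C{p,q} is {p^3, p^2/4 + q^3, p*q}; counting standard monomials gives mu = 5. Corank 2; j^3 = p^2*q has shape L^2 M (L != M), so D-series; mu = 5 gives D_5. The Hessian of g at 0 is [[0, 0], [0, 0]] with rank 0, so corank 2. A Groebner basis of the Jacobian ideal J(g) in C{p,q} is {p^3, p^2*q, 2*p^2 + p*q^2, -p*q/2 + q^3}; counting standard monomials gives mu = 6. Corank 2; j^3 = p^2*q has shape L^2 M (L != M), so D-series; mu = 6 gives D_6. f is D_5 but g is D_6, hence not right-equivalent.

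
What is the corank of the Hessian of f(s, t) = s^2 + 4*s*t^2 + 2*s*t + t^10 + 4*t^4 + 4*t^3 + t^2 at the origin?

The Hessian at 0 is [[2, 2], [2, 2]] of rank 1; hence corank 1.

1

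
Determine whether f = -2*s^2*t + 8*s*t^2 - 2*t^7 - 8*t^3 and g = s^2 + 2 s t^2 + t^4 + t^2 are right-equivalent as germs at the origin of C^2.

No.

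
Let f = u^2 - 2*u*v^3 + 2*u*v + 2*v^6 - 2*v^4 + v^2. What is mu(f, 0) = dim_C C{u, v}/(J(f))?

5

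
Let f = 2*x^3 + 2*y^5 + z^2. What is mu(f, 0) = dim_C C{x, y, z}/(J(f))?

8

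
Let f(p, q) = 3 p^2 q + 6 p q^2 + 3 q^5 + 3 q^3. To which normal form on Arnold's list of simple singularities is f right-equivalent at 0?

D6

The Hessian of f at 0 has rank 0. Corank 2; j^3 = 3*q*(p + q)^2 has shape L^2 M (L != M), so D-series; mu = 6 gives D_6.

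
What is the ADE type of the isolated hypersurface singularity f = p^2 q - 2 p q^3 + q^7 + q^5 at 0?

The Hessian of f at 0 is [[0, 0], [0, 0]] with rank 0, so corank 2. A Groebner basis of the Jacobian ideal J(f) in C{p,q} is {p^2*q^2 + p^2/7 - p*q^2/7, p^3 + p^2/7 - p*q^2/7, -p*q + q^3}; counting standard monomials gives mu = 8. Corank 2; j^3 = p^2*q has shape L^2 M (L != M), so D-series; mu = 8 gives D_8.

D_8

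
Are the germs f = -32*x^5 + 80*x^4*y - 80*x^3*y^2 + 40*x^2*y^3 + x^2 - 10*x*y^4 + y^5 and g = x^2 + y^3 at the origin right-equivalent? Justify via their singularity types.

No.

The Hessian of f at 0 has rank 1. Corank 1: A-series; mu = 4 gives A_4. The Hessian of g at 0 has rank 1. Corank 1: A-series; mu = 2 gives A_2. f is A_4 but g is A_2, hence not right-equivalent.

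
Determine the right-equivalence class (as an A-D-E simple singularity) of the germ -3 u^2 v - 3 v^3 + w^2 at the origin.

The Hessian of f at 0 is [[0, 0, 0], [0, 0, 0], [0, 0, 2]] with rank 1, so corank 2. A Groebner basis of the Jacobian ideal J(f) in C{u,v,w} is {v^3, u^2 + 3*v^2, u*v, w}; counting standard monomials gives mu = 4. Corank 2; j^3 = -3*v*(u^2 + v^2) splits into three distinct lines over C (the quadratic factor has nonzero discriminant), so D_4.

D4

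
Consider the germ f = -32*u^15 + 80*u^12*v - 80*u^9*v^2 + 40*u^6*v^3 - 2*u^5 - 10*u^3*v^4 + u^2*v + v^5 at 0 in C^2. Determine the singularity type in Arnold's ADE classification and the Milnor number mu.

Type D_{6}, Milnor number mu = 6.

The Hessian of f at 0 is [[0, 0], [0, 0]] with rank 0, so corank 2. A Groebner basis of the Jacobian ideal J(f) in C{u,v} is {u^2/5 + v^4, u^3, u*v}; counting standard monomials gives mu = 6. Corank 2; j^3 = u^2*v has shape L^2 M (L != M), so D-series; mu = 6 gives D_6.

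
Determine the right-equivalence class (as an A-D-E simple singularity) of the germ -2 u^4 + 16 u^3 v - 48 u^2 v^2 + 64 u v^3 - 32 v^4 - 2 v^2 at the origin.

A3

The Hessian of f at 0 is [[0, 0], [0, -4]] with rank 1, so corank 1. A Groebner basis of the Jacobian ideal J(f) in C{u,v} is {u^3, v}; counting standard monomials gives mu = 3. Corank 1: A-series; mu = 3 gives A_3.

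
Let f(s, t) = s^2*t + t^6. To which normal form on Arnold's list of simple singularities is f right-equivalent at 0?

The Hessian of f at 0 is [[0, 0], [0, 0]] with rank 0, so corank 2. A Groebner basis of the Jacobian ideal J(f) in C{s,t} is {s^2/6 + t^5, s^3, s*t}; counting standard monomials gives mu = 7. Corank 2; j^3 = s^2*t has shape L^2 M (L != M), so D-series; mu = 7 gives D_7.

D7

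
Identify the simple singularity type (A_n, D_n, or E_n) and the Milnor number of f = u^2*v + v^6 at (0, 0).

Type D_{7}, Milnor number mu = 7.

The Hessian of f at 0 is [[0, 0], [0, 0]] with rank 0, so corank 2. A Groebner basis of the Jacobian ideal J(f) in C{u,v} is {u^2/6 + v^5, u^3, u*v}; counting standard monomials gives mu = 7. Corank 2; j^3 = u^2*v has shape L^2 M (L != M), so D-series; mu = 7 gives D_7.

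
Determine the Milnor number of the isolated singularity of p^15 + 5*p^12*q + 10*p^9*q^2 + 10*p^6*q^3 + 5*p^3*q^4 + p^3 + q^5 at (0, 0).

The Hessian of f at 0 is [[0, 0], [0, 0]] with rank 0, so corank 2. A Groebner basis of the Jacobian ideal J(f) in C{p,q} is {q^4, p^2}; counting standard monomials gives mu = 8. Corank 2; j^3 = p^3 is a perfect cube, so E-series; the 5-jet and mu = 8 give E_8.

8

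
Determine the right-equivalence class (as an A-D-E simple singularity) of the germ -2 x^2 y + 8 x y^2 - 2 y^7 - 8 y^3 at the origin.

D_8

The Hessian of f at 0 is [[0, 0], [0, 0]] with rank 0, so corank 2. A Groebner basis of the Jacobian ideal J(f) in C{x,y} is {x^2/7 + y^6 - 4*y^2/7, x^3 - 8*y^3, x*y - 2*y^2}; counting standard monomials gives mu = 8. Corank 2; j^3 = -2*y*(x - 2*y)^2 has shape L^2 M (L != M), so D-series; mu = 8 gives D_8.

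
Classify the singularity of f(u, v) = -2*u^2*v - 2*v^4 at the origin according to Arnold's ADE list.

D_5

The Hessian of f at 0 has rank 0. Corank 2; j^3 = -2*u^2*v has shape L^2 M (L != M), so D-series; mu = 5 gives D_5.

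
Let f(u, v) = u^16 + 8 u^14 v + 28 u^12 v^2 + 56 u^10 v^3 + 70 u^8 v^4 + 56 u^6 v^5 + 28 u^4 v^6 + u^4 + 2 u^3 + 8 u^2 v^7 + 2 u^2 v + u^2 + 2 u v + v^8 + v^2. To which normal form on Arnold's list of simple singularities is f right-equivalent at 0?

The Hessian of f at 0 is [[2, 2], [2, 2]] with rank 1, so corank 1. A Groebner basis of the Jacobian ideal J(f) in C{u,v} is {u*v^3 - 6*u*v^2 + 5*u*v - u - 3*v^3 + 4*v^2 - v, 14*u*v^2 - 14*u*v + 3*u + v^4 + 6*v^3 - 11*v^2 + 3*v, u^2 + u + v}; counting standard monomials gives mu = 7. Corank 1: A-series; mu = 7 gives A_7.

A7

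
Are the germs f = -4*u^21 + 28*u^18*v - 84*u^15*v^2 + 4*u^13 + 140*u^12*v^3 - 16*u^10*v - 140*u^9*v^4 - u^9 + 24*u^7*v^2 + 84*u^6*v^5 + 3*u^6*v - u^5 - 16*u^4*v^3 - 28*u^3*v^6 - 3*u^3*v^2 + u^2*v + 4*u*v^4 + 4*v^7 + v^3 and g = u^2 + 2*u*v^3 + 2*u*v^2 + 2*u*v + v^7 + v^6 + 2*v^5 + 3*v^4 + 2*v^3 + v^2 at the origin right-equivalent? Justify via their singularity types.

No.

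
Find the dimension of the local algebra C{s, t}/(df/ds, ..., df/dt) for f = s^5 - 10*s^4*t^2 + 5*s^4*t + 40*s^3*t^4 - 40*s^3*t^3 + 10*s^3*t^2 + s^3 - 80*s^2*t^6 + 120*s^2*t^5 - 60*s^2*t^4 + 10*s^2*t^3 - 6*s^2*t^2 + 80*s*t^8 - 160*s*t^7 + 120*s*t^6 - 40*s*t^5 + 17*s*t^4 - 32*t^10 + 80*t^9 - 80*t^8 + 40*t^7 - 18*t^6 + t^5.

The Hessian of f at 0 is [[0, 0], [0, 0]] with rank 0, so corank 2. A Groebner basis of the Jacobian ideal J(f) in C{s,t} is {-s^2/16 + s*t^3 + s*t^2/4, s^2/4 - s*t^2 + t^4, s^3, s^2*t - s^2/4 + s*t^2}; counting standard monomials gives mu = 8. Corank 2; j^3 = s^3 is a perfect cube, so E-series; the 5-jet and mu = 8 give E_8.

8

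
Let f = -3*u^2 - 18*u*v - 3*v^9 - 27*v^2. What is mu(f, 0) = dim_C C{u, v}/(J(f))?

The Hessian of f at 0 is [[-6, -18], [-18, -54]] with rank 1, so corank 1. A Groebner basis of the Jacobian ideal J(f) in C{u,v} is {v^8, u + 3*v}; counting standard monomials gives mu = 8. Corank 1: A-series; mu = 8 gives A_8.

8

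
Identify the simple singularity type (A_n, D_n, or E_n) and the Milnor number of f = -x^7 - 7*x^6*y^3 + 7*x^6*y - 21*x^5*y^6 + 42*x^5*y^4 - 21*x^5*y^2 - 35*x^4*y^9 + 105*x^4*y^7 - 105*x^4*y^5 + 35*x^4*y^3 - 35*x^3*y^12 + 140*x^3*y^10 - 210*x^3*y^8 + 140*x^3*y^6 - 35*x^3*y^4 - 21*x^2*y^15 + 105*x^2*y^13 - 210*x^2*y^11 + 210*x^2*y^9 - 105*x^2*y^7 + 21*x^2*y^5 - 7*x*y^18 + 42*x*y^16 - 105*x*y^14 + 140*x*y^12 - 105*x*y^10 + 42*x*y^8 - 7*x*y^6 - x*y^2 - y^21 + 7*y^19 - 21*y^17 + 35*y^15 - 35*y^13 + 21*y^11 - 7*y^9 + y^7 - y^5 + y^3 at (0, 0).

Type D8, Milnor number mu = 8.

The Hessian of f at 0 has rank 0. Corank 2; j^3 = -y^2*(x - y) has shape L^2 M (L != M), so D-series; mu = 8 gives D_8.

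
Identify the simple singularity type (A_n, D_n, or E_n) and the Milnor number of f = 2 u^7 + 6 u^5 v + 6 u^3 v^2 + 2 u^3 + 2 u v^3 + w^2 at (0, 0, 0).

Type E7, Milnor number mu = 7.

The Hessian of f at 0 is [[0, 0, 0], [0, 0, 0], [0, 0, 2]] with rank 1, so corank 2. A Groebner basis of the Jacobian ideal J(f) in C{u,v,w} is {u^3, u*v^2, 3*u^2 + v^3, w}; counting standard monomials gives mu = 7. Corank 2; j^3 = 2*u^3 is a perfect cube, so E-series; the 4-jet and mu = 7 give E_7.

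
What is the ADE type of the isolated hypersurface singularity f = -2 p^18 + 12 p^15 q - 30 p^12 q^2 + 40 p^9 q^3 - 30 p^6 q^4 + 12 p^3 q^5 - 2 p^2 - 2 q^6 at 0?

A_{5}

The Hessian of f at 0 has rank 1. Corank 1: A-series; mu = 5 gives A_5.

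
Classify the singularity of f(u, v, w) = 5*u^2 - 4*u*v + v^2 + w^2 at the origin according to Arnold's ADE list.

A_{1}

The Hessian of f at 0 is [[10, -4, 0], [-4, 2, 0], [0, 0, 2]] with rank 3, so corank 0. A Groebner basis of the Jacobian ideal J(f) in C{u,v,w} is {u, v, w}; counting standard monomials gives mu = 1. Corank 0: nondegenerate Morse point, so A_1.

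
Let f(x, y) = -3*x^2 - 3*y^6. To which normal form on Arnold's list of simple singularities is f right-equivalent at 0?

A_{5}

The Hessian of f at 0 has rank 1. Corank 1: A-series; mu = 5 gives A_5.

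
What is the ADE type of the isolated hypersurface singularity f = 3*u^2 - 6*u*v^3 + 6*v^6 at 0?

A5

The Hessian of f at 0 is [[6, 0], [0, 0]] with rank 1, so corank 1. A Groebner basis of the Jacobian ideal J(f) in C{u,v} is {u*v^2, -u + v^3, u^2}; counting standard monomials gives mu = 5. Corank 1: A-series; mu = 5 gives A_5.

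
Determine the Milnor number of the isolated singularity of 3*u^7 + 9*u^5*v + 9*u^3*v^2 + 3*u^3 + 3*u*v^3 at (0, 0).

7

The Hessian of f at 0 is [[0, 0], [0, 0]] with rank 0, so corank 2. A Groebner basis of the Jacobian ideal J(f) in C{u,v} is {u^3, u*v^2, 3*u^2 + v^3}; counting standard monomials gives mu = 7. Corank 2; j^3 = 3*u^3 is a perfect cube, so E-series; the 4-jet and mu = 7 give E_7.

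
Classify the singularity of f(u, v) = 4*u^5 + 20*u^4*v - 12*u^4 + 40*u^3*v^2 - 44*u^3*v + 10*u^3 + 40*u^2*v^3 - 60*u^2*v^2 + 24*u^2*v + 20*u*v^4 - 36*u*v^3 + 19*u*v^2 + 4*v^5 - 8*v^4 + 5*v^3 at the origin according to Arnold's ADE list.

The Hessian of f at 0 is [[0, 0], [0, 0]] with rank 0, so corank 2. A Groebner basis of the Jacobian ideal J(f) in C{u,v} is {v^3, u^2 - v^2/6, u*v + v^2/2}; counting standard monomials gives mu = 4. Corank 2; j^3 = (u + v)*(10*u^2 + 14*u*v + 5*v^2) splits into three distinct lines over C (the quadratic factor has nonzero discriminant), so D_4.

D_4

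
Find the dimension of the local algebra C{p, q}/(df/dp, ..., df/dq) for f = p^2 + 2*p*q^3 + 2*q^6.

5

The Hessian of f at 0 is [[2, 0], [0, 0]] with rank 1, so corank 1. A Groebner basis of the Jacobian ideal J(f) in C{p,q} is {p*q^2, p + q^3, p^2}; counting standard monomials gives mu = 5. Corank 1: A-series; mu = 5 gives A_5.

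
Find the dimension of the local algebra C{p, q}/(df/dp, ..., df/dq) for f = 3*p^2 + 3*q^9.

The Hessian of f at 0 has rank 1. Corank 1: A-series; mu = 8 gives A_8.

8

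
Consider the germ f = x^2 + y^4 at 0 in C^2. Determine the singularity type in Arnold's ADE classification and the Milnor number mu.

Type A_{3}, Milnor number mu = 3.

The Hessian of f at 0 is [[2, 0], [0, 0]] with rank 1, so corank 1. A Groebner basis of the Jacobian ideal J(f) in C{x,y} is {y^3, x}; counting standard monomials gives mu = 3. Corank 1: A-series; mu = 3 gives A_3.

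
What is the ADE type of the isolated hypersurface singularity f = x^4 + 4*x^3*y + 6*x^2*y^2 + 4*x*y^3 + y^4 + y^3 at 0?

The Hessian of f at 0 has rank 0. Corank 2; j^3 = y^3 is a perfect cube, so E-series; the 4-jet and mu = 6 give E_6.

E_{6}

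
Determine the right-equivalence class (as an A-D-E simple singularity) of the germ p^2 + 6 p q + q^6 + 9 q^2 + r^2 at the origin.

A_5

The Hessian of f at 0 has rank 2. Corank 1: A-series; mu = 5 gives A_5.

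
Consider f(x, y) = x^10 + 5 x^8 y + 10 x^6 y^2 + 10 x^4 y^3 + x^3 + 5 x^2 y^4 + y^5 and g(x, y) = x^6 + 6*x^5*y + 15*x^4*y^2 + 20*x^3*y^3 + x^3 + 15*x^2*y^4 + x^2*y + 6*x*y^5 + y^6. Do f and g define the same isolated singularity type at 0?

The Hessian of f at 0 has rank 0. Corank 2; j^3 = x^3 is a perfect cube, so E-series; the 5-jet and mu = 8 give E_8. The Hessian of g at 0 has rank 0. Corank 2; j^3 = x^2*(x + y) has shape L^2 M (L != M), so D-series; mu = 7 gives D_7. f is E_8 but g is D_7, hence not right-equivalent.

No.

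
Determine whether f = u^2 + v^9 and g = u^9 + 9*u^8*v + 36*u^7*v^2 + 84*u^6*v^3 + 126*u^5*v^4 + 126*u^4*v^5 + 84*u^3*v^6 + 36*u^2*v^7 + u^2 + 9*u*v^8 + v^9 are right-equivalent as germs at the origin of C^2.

Yes.

The Hessian of f at 0 is [[2, 0], [0, 0]] with rank 1, so corank 1. A Groebner basis of the Jacobian ideal J(f) in C{u,v} is {v^8, u}; counting standard monomials gives mu = 8. Corank 1: A-series; mu = 8 gives A_8. The Hessian of g at 0 is [[2, 0], [0, 0]] with rank 1, so corank 1. A Groebner basis of the Jacobian ideal J(g) in C{u,v} is {v^8, u}; counting standard monomials gives mu = 8. Corank 1: A-series; mu = 8 gives A_8. Both have type A_8, hence right-equivalent.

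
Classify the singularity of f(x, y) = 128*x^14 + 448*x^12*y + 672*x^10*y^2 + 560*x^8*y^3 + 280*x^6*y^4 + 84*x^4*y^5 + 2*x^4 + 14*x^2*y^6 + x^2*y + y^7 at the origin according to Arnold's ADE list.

D_{8}

The Hessian of f at 0 has rank 0. Corank 2; j^3 = x^2*y has shape L^2 M (L != M), so D-series; mu = 8 gives D_8.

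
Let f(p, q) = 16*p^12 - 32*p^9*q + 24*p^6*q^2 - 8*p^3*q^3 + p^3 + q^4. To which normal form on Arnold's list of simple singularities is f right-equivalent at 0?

The Hessian of f at 0 has rank 0. Corank 2; j^3 = p^3 is a perfect cube, so E-series; the 4-jet and mu = 6 give E_6.

E_{6}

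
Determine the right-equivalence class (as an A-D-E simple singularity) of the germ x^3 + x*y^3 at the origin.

E7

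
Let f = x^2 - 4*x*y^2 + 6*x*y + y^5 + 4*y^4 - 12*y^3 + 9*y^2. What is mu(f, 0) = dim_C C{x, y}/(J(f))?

4

The Hessian of f at 0 is [[2, 6], [6, 18]] with rank 1, so corank 1. A Groebner basis of the Jacobian ideal J(f) in C{x,y} is {x^2 + 6*x*y + 9*x/2 + 27*y/2, -x/2 + y^2 - 3*y/2}; counting standard monomials gives mu = 4. Corank 1: A-series; mu = 4 gives A_4.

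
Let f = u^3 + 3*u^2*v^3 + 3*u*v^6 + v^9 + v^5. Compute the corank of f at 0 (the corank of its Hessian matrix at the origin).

Hessian at 0 has rank 0.

2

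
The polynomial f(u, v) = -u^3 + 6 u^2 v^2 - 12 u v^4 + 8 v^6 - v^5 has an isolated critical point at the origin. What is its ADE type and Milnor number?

Type E8, Milnor number mu = 8.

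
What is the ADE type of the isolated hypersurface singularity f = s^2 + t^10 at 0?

A_{9}

The Hessian of f at 0 is [[2, 0], [0, 0]] with rank 1, so corank 1. A Groebner basis of the Jacobian ideal J(f) in C{s,t} is {t^9, s}; counting standard monomials gives mu = 9. Corank 1: A-series; mu = 9 gives A_9.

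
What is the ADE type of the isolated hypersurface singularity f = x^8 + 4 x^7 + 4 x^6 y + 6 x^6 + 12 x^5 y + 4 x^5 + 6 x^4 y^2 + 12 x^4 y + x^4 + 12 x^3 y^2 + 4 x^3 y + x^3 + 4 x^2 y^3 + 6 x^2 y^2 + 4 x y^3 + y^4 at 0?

The Hessian of f at 0 has rank 0. Corank 2; j^3 = x^3 is a perfect cube, so E-series; the 4-jet and mu = 6 give E_6.

E6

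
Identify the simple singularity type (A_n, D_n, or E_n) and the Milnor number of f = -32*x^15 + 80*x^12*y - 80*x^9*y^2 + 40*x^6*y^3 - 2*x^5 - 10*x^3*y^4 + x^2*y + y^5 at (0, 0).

The Hessian of f at 0 has rank 0. Corank 2; j^3 = x^2*y has shape L^2 M (L != M), so D-series; mu = 6 gives D_6.

Type D_6, Milnor number mu = 6.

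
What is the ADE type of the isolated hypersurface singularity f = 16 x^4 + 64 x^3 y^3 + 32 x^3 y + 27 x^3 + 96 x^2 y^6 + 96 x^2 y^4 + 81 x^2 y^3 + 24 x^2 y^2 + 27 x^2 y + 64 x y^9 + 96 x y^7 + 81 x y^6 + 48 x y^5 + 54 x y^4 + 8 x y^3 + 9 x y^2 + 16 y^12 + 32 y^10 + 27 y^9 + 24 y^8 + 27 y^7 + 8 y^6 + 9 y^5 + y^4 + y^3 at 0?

The Hessian of f at 0 has rank 0. Corank 2; j^3 = (3*x + y)^3 is a perfect cube, so E-series; the 4-jet and mu = 6 give E_6.

E6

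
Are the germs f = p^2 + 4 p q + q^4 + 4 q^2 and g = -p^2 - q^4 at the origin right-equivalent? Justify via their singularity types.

The Hessian of f at 0 is [[2, 4], [4, 8]] with rank 1, so corank 1. A Groebner basis of the Jacobian ideal J(f) in C{p,q} is {q^3, p + 2*q}; counting standard monomials gives mu = 3. Corank 1: A-series; mu = 3 gives A_3. The Hessian of g at 0 is [[-2, 0], [0, 0]] with rank 1, so corank 1. A Groebner basis of the Jacobian ideal J(g) in C{p,q} is {q^3, p}; counting standard monomials gives mu = 3. Corank 1: A-series; mu = 3 gives A_3. Both have type A_3, hence right-equivalent.

Yes.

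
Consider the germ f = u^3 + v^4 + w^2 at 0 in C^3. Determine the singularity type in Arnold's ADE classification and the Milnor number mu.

The Hessian of f at 0 has rank 1. Corank 2; j^3 = u^3 is a perfect cube, so E-series; the 4-jet and mu = 6 give E_6.

Type E_{6}, Milnor number mu = 6.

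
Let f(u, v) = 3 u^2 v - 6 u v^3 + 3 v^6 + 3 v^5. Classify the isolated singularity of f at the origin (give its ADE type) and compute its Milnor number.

The Hessian of f at 0 is [[0, 0], [0, 0]] with rank 0, so corank 2. A Groebner basis of the Jacobian ideal J(f) in C{u,v} is {u^3, u^2*v + u^2/6 - u*v^2/6, -u*v + v^3}; counting standard monomials gives mu = 7. Corank 2; j^3 = 3*u^2*v has shape L^2 M (L != M), so D-series; mu = 7 gives D_7.

Type D_{7}, Milnor number mu = 7.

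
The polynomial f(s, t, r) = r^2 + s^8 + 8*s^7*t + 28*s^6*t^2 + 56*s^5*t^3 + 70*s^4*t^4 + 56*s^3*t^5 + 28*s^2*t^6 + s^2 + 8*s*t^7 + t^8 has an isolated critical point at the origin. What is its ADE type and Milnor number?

Type A_{7}, Milnor number mu = 7.

The Hessian of f at 0 has rank 2. Corank 1: A-series; mu = 7 gives A_7.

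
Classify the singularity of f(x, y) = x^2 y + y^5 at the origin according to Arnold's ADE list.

D_{6}

The Hessian of f at 0 is [[0, 0], [0, 0]] with rank 0, so corank 2. A Groebner basis of the Jacobian ideal J(f) in C{x,y} is {x^2/5 + y^4, x^3, x*y}; counting standard monomials gives mu = 6. Corank 2; j^3 = x^2*y has shape L^2 M (L != M), so D-series; mu = 6 gives D_6.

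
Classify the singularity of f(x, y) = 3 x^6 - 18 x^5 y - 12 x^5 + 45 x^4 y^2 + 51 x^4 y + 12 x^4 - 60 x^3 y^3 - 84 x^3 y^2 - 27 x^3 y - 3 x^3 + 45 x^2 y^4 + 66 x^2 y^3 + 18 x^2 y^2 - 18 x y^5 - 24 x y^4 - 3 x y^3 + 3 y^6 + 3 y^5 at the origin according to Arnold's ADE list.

E_7

The Hessian of f at 0 has rank 0. Corank 2; j^3 = -3*x^3 is a perfect cube, so E-series; the 4-jet and mu = 7 give E_7.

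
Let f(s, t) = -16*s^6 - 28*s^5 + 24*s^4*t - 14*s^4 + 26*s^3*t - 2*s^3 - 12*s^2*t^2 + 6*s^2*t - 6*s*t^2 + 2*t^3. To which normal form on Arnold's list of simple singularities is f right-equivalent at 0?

The Hessian of f at 0 has rank 0. Corank 2; j^3 = -2*(s - t)^3 is a perfect cube, so E-series; the 4-jet and mu = 7 give E_7.

E_7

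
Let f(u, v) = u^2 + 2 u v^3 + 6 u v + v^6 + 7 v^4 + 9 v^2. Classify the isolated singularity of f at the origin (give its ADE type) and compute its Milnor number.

Type A_{3}, Milnor number mu = 3.

The Hessian of f at 0 is [[2, 6], [6, 18]] with rank 1, so corank 1. A Groebner basis of the Jacobian ideal J(f) in C{u,v} is {v^3, u + 3*v}; counting standard monomials gives mu = 3. Corank 1: A-series; mu = 3 gives A_3.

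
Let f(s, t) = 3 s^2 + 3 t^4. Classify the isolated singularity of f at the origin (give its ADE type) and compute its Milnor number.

Type A3, Milnor number mu = 3.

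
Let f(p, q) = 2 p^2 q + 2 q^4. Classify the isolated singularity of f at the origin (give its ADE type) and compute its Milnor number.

The Hessian of f at 0 has rank 0. Corank 2; j^3 = 2*p^2*q has shape L^2 M (L != M), so D-series; mu = 5 gives D_5.

Type D_{5}, Milnor number mu = 5.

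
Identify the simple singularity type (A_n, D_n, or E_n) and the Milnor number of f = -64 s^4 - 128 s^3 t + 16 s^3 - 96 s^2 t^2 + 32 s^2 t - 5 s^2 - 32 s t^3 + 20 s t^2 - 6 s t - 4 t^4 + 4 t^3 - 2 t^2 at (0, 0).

The Hessian of f at 0 has rank 2. Corank 0: nondegenerate Morse point, so A_1.

Type A1, Milnor number mu = 1.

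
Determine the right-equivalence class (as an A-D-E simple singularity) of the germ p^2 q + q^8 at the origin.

The Hessian of f at 0 has rank 0. Corank 2; j^3 = p^2*q has shape L^2 M (L != M), so D-series; mu = 9 gives D_9.

D9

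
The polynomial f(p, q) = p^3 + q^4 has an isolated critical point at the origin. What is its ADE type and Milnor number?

Type E6, Milnor number mu = 6.

The Hessian of f at 0 has rank 0. Corank 2; j^3 = p^3 is a perfect cube, so E-series; the 4-jet and mu = 6 give E_6.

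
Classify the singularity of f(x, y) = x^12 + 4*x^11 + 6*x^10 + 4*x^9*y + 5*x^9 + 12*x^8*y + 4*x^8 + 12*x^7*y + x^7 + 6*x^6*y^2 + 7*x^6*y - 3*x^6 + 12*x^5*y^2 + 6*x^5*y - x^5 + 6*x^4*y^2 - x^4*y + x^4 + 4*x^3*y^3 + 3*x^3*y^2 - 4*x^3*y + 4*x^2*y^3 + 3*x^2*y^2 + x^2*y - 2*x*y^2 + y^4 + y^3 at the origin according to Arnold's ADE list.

D_{5}

The Hessian of f at 0 is [[0, 0], [0, 0]] with rank 0, so corank 2. A Groebner basis of the Jacobian ideal J(f) in C{x,y} is {x*y^2 - x*y + y^2, -x*y + y^3 + y^2, x^2 + 2*x*y - 3*y^2}; counting standard monomials gives mu = 5. Corank 2; j^3 = y*(x - y)^2 has shape L^2 M (L != M), so D-series; mu = 5 gives D_5.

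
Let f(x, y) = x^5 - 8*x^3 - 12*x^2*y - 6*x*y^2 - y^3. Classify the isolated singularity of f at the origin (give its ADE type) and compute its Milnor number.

Type E8, Milnor number mu = 8.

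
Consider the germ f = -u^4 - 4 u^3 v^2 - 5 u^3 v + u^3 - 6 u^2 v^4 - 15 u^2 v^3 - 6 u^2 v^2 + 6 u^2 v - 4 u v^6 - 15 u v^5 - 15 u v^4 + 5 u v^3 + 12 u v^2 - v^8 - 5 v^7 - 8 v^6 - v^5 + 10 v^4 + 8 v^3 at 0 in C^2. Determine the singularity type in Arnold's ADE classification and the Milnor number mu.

The Hessian of f at 0 is [[0, 0], [0, 0]] with rank 0, so corank 2. A Groebner basis of the Jacobian ideal J(f) in C{u,v} is {-u^2/2 - 2*u*v + v^4 - v^3/6 - 2*v^2, u^3 + 9*u^2 + 36*u*v + 11*v^3 + 36*v^2, u^2*v - 19*u^2/6 - 38*u*v/3 - 91*v^3/18 - 38*v^2/3, 5*u^2/6 + u*v^2 + 10*u*v/3 + 41*v^3/18 + 10*v^2/3}; counting standard monomials gives mu = 7. Corank 2; j^3 = (u + 2*v)^3 is a perfect cube, so E-series; the 4-jet and mu = 7 give E_7.

Type E7, Milnor number mu = 7.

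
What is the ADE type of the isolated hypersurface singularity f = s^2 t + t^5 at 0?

D6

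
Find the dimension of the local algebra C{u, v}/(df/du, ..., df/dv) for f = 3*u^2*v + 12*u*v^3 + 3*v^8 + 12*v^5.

The Hessian of f at 0 has rank 0. Corank 2; j^3 = 3*u^2*v has shape L^2 M (L != M), so D-series; mu = 9 gives D_9.

9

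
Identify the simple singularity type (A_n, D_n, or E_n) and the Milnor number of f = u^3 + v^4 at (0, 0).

The Hessian of f at 0 has rank 0. Corank 2; j^3 = u^3 is a perfect cube, so E-series; the 4-jet and mu = 6 give E_6.

Type E6, Milnor number mu = 6.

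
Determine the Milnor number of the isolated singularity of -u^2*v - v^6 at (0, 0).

7

The Hessian of f at 0 has rank 0. Corank 2; j^3 = -u^2*v has shape L^2 M (L != M), so D-series; mu = 7 gives D_7.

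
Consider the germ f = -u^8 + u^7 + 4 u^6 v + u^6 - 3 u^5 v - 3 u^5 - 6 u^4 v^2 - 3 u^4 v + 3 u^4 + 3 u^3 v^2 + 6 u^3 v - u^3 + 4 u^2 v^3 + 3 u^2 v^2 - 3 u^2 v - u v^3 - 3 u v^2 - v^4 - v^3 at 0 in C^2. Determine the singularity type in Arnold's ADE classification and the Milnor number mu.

Type E_{7}, Milnor number mu = 7.

The Hessian of f at 0 has rank 0. Corank 2; j^3 = -(u + v)^3 is a perfect cube, so E-series; the 4-jet and mu = 7 give E_7.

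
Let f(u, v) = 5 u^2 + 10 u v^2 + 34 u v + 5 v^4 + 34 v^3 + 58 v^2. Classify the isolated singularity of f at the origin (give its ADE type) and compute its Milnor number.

Type A_1, Milnor number mu = 1.

The Hessian of f at 0 has rank 2. Corank 0: nondegenerate Morse point, so A_1.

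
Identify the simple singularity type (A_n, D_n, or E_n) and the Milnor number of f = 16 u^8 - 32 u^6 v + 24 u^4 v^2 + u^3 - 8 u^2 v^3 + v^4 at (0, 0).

The Hessian of f at 0 has rank 0. Corank 2; j^3 = u^3 is a perfect cube, so E-series; the 4-jet and mu = 6 give E_6.

Type E6, Milnor number mu = 6.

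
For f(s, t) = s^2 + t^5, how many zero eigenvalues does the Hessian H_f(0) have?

Hessian at 0 has rank 1.

1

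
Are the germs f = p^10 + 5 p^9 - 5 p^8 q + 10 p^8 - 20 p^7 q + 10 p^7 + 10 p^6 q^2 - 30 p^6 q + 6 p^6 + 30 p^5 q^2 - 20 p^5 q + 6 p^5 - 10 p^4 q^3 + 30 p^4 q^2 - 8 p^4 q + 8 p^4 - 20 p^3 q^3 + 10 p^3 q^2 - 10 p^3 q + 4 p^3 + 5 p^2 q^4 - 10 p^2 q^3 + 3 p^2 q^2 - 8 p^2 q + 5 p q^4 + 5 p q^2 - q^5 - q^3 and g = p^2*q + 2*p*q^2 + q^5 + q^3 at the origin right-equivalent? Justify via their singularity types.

The Hessian of f at 0 is [[0, 0], [0, 0]] with rank 0, so corank 2. A Groebner basis of the Jacobian ideal J(f) in C{p,q} is {p^3 - 3*p^2 + 4*p*q - 5*q^2/4, p^2*q - 5*p^2 + 7*p*q - 9*q^2/4, -8*p^2 + p*q^2 + 12*p*q - 4*q^2, -12*p^2 + 20*p*q + q^3 - 7*q^2}; counting standard monomials gives mu = 6. Corank 2; j^3 = (p - q)*(2*p - q)^2 has shape L^2 M (L != M), so D-series; mu = 6 gives D_6. The Hessian of g at 0 is [[0, 0], [0, 0]] with rank 0, so corank 2. A Groebner basis of the Jacobian ideal J(g) in C{p,q} is {p^2/5 + q^4 - q^2/5, p^3 + q^3, p*q + q^2}; counting standard monomials gives mu = 6. Corank 2; j^3 = q*(p + q)^2 has shape L^2 M (L != M), so D-series; mu = 6 gives D_6. Both have type D_6, hence right-equivalent.

Yes.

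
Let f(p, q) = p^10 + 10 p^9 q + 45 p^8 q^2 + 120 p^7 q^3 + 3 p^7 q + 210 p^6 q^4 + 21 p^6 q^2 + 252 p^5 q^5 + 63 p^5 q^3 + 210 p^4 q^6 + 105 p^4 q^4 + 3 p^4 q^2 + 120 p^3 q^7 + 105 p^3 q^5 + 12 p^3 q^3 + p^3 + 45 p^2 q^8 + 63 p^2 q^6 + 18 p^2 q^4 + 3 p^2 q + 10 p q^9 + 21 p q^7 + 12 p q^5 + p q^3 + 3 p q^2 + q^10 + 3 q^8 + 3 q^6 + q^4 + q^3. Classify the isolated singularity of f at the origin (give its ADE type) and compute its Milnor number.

The Hessian of f at 0 has rank 0. Corank 2; j^3 = (p + q)^3 is a perfect cube, so E-series; the 4-jet and mu = 7 give E_7.

Type E7, Milnor number mu = 7.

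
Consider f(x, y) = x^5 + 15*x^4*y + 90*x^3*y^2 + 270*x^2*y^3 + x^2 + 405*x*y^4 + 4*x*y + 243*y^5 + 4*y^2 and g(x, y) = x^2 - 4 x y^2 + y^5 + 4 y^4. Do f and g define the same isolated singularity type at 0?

The Hessian of f at 0 has rank 1. Corank 1: A-series; mu = 4 gives A_4. The Hessian of g at 0 has rank 1. Corank 1: A-series; mu = 4 gives A_4. Both have type A_4, hence right-equivalent.

Yes.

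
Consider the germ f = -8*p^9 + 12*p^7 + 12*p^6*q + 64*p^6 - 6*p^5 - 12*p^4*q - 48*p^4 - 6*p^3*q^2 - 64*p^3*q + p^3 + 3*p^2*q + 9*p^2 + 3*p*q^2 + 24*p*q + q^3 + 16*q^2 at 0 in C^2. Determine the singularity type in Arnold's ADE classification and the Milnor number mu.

Type A2, Milnor number mu = 2.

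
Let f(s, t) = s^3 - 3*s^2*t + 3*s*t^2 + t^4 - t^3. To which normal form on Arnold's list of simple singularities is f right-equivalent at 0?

E6

The Hessian of f at 0 has rank 0. Corank 2; j^3 = (s - t)^3 is a perfect cube, so E-series; the 4-jet and mu = 6 give E_6.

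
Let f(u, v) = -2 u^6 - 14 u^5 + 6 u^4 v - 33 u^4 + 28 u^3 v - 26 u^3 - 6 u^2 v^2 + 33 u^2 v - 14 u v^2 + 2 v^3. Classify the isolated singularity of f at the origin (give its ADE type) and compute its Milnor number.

The Hessian of f at 0 has rank 0. Corank 2; j^3 = -(2*u - v)*(13*u^2 - 10*u*v + 2*v^2) splits into three distinct lines over C (the quadratic factor has nonzero discriminant), so D_4.

Type D4, Milnor number mu = 4.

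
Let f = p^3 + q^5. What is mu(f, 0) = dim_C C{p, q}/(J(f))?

The Hessian of f at 0 is [[0, 0], [0, 0]] with rank 0, so corank 2. A Groebner basis of the Jacobian ideal J(f) in C{p,q} is {q^4, p^2}; counting standard monomials gives mu = 8. Corank 2; j^3 = p^3 is a perfect cube, so E-series; the 5-jet and mu = 8 give E_8.

8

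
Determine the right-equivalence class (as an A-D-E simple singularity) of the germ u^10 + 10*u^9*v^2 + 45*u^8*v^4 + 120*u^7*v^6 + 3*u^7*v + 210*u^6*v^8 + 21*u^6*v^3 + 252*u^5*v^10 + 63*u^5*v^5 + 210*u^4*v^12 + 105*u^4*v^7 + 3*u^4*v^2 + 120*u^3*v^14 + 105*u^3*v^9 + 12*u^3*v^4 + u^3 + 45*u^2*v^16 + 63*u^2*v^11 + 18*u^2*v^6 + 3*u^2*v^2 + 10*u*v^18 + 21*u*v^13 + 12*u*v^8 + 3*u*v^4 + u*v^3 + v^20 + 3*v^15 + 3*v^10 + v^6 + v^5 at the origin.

The Hessian of f at 0 is [[0, 0], [0, 0]] with rank 0, so corank 2. A Groebner basis of the Jacobian ideal J(f) in C{u,v} is {-u^2 + v^4 - v^3/3, u^3, u^2*v + u^2/3 + v^3/9, u^2 + u*v^2 + v^3/3}; counting standard monomials gives mu = 7. Corank 2; j^3 = u^3 is a perfect cube, so E-series; the 4-jet and mu = 7 give E_7.

E7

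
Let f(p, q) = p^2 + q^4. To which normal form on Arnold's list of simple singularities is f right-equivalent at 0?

A_3

The Hessian of f at 0 has rank 1. Corank 1: A-series; mu = 3 gives A_3.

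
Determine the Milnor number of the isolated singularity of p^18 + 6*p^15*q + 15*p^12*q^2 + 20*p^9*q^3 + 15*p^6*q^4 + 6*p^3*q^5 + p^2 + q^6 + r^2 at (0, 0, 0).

The Hessian of f at 0 has rank 2. Corank 1: A-series; mu = 5 gives A_5.

5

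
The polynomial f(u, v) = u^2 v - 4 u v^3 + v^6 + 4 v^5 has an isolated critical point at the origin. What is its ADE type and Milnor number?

The Hessian of f at 0 has rank 0. Corank 2; j^3 = u^2*v has shape L^2 M (L != M), so D-series; mu = 7 gives D_7.

Type D_7, Milnor number mu = 7.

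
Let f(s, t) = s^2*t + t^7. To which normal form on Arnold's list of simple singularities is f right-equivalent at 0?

D_{8}

The Hessian of f at 0 is [[0, 0], [0, 0]] with rank 0, so corank 2. A Groebner basis of the Jacobian ideal J(f) in C{s,t} is {s^2/7 + t^6, s^3, s*t}; counting standard monomials gives mu = 8. Corank 2; j^3 = s^2*t has shape L^2 M (L != M), so D-series; mu = 8 gives D_8.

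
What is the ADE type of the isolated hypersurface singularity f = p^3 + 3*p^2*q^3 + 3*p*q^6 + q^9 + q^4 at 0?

E6

The Hessian of f at 0 is [[0, 0], [0, 0]] with rank 0, so corank 2. A Groebner basis of the Jacobian ideal J(f) in C{p,q} is {q^3, p^2}; counting standard monomials gives mu = 6. Corank 2; j^3 = p^3 is a perfect cube, so E-series; the 4-jet and mu = 6 give E_6.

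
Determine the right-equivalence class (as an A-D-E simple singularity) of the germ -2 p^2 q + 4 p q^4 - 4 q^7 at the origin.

D_{8}

The Hessian of f at 0 has rank 0. Corank 2; j^3 = -2*p^2*q has shape L^2 M (L != M), so D-series; mu = 8 gives D_8.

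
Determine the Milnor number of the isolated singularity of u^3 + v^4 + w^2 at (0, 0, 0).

6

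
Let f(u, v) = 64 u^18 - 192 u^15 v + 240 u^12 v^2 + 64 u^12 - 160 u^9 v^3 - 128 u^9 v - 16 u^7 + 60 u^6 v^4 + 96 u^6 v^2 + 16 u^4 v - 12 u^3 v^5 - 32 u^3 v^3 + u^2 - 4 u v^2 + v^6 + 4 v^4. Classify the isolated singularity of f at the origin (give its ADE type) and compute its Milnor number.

Type A_{5}, Milnor number mu = 5.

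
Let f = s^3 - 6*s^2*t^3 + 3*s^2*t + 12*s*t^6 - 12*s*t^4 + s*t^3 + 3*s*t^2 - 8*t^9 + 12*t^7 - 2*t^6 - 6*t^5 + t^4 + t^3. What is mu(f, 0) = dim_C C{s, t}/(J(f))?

7

The Hessian of f at 0 has rank 0. Corank 2; j^3 = (s + t)^3 is a perfect cube, so E-series; the 4-jet and mu = 7 give E_7.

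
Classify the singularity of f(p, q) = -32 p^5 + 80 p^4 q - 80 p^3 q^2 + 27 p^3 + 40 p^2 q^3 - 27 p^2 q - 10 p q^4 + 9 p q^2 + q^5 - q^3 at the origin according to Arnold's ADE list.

E_8

The Hessian of f at 0 has rank 0. Corank 2; j^3 = (3*p - q)^3 is a perfect cube, so E-series; the 5-jet and mu = 8 give E_8.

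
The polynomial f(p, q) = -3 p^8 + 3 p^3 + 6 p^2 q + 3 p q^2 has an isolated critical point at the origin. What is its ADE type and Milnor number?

Type D_{9}, Milnor number mu = 9.

The Hessian of f at 0 is [[0, 0], [0, 0]] with rank 0, so corank 2. A Groebner basis of the Jacobian ideal J(f) in C{p,q} is {p*q/8 + q^7 + q^2/8, p*q^2 + q^3, p^2 + p*q}; counting standard monomials gives mu = 9. Corank 2; j^3 = 3*p*(p + q)^2 has shape L^2 M (L != M), so D-series; mu = 9 gives D_9.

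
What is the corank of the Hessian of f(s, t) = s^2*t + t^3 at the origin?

Hessian at 0 has rank 0.

2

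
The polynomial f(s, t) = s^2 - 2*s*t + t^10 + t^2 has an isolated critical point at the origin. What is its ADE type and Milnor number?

Type A9, Milnor number mu = 9.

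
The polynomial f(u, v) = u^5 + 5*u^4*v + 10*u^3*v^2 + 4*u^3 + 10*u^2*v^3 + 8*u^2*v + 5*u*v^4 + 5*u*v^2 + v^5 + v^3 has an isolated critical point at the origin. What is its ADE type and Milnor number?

The Hessian of f at 0 is [[0, 0], [0, 0]] with rank 0, so corank 2. A Groebner basis of the Jacobian ideal J(f) in C{u,v} is {-32*u*v/5 + v^4 - 16*v^2/5, u*v^2 + v^3/2, u^2 + 3*u*v/2 + v^2/2}; counting standard monomials gives mu = 6. Corank 2; j^3 = (u + v)*(2*u + v)^2 has shape L^2 M (L != M), so D-series; mu = 6 gives D_6.

Type D_{6}, Milnor number mu = 6.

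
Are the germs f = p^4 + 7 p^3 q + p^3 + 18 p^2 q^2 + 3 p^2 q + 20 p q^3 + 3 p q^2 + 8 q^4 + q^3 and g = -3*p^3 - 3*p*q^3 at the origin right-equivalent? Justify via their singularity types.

The Hessian of f at 0 has rank 0. Corank 2; j^3 = (p + q)^3 is a perfect cube, so E-series; the 4-jet and mu = 7 give E_7. The Hessian of g at 0 has rank 0. Corank 2; j^3 = -3*p^3 is a perfect cube, so E-series; the 4-jet and mu = 7 give E_7. Both have type E_7, hence right-equivalent.

Yes.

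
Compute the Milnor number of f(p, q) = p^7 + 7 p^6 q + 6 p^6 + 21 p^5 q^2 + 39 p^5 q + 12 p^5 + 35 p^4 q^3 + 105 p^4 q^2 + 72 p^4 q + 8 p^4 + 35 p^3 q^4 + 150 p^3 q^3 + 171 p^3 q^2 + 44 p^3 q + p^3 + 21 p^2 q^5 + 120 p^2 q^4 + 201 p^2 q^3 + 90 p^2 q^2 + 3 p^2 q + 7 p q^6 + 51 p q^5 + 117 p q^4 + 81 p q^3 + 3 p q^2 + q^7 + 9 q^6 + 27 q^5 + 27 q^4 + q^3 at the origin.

The Hessian of f at 0 has rank 0. Corank 2; j^3 = (p + q)^3 is a perfect cube, so E-series; the 4-jet and mu = 7 give E_7.

7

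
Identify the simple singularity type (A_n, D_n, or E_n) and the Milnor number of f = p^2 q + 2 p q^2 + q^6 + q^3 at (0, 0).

Type D_{7}, Milnor number mu = 7.

The Hessian of f at 0 is [[0, 0], [0, 0]] with rank 0, so corank 2. A Groebner basis of the Jacobian ideal J(f) in C{p,q} is {p^2/6 + q^5 - q^2/6, p^3 + q^3, p*q + q^2}; counting standard monomials gives mu = 7. Corank 2; j^3 = q*(p + q)^2 has shape L^2 M (L != M), so D-series; mu = 7 gives D_7.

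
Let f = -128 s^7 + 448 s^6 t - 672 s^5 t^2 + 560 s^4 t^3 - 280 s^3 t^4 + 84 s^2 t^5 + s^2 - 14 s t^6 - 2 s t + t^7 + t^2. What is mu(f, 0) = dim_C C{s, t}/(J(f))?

The Hessian of f at 0 is [[2, -2], [-2, 2]] with rank 1, so corank 1. A Groebner basis of the Jacobian ideal J(f) in C{s,t} is {t^6, s - t}; counting standard monomials gives mu = 6. Corank 1: A-series; mu = 6 gives A_6.

6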